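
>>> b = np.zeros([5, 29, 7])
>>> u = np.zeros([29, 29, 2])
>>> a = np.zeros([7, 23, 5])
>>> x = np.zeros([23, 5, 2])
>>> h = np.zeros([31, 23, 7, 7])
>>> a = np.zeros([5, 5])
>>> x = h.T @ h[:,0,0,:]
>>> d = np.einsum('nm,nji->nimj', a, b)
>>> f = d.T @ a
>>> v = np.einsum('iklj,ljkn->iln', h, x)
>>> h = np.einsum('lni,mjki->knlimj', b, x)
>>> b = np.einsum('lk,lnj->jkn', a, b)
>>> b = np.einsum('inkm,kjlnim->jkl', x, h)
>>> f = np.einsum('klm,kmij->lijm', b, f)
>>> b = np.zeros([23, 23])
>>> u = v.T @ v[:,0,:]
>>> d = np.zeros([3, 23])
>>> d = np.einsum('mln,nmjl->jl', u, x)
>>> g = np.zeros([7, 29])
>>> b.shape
(23, 23)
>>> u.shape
(7, 7, 7)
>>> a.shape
(5, 5)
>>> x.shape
(7, 7, 23, 7)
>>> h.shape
(23, 29, 5, 7, 7, 7)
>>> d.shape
(23, 7)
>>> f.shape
(23, 7, 5, 5)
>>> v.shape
(31, 7, 7)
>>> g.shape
(7, 29)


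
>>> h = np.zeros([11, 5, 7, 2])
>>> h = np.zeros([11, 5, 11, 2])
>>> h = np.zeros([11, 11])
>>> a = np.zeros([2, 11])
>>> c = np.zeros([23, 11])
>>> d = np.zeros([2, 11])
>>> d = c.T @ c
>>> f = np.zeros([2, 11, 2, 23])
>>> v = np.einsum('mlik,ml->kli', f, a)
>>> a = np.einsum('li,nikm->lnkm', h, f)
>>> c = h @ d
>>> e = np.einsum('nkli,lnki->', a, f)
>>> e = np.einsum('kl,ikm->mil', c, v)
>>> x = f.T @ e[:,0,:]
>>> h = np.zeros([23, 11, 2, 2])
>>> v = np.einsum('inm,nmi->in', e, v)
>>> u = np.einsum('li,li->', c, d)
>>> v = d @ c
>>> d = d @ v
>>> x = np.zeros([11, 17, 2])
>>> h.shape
(23, 11, 2, 2)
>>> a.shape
(11, 2, 2, 23)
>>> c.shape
(11, 11)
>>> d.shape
(11, 11)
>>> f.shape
(2, 11, 2, 23)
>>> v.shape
(11, 11)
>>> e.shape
(2, 23, 11)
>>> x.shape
(11, 17, 2)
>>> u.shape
()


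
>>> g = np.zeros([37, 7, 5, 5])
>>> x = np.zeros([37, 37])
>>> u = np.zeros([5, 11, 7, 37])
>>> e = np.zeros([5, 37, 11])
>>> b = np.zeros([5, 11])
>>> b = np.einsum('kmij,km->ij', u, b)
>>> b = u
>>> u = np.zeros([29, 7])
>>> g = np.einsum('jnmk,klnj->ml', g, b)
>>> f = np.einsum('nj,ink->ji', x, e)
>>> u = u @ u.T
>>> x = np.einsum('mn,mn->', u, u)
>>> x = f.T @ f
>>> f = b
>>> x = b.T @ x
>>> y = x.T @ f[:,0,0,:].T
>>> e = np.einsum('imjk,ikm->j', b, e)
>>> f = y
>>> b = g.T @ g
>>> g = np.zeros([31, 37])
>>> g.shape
(31, 37)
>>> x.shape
(37, 7, 11, 5)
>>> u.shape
(29, 29)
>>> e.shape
(7,)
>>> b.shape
(11, 11)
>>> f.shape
(5, 11, 7, 5)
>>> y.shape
(5, 11, 7, 5)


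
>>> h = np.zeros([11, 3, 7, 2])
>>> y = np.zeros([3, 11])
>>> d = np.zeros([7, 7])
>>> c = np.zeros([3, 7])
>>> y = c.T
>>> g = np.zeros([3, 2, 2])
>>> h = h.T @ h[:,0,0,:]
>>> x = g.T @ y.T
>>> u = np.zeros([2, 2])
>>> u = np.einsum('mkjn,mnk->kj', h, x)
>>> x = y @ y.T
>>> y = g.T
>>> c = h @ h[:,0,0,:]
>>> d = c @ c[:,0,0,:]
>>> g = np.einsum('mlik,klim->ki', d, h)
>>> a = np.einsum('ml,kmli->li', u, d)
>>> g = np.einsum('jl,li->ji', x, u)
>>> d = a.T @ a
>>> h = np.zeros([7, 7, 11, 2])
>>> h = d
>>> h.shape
(2, 2)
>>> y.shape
(2, 2, 3)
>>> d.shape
(2, 2)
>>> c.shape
(2, 7, 3, 2)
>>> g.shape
(7, 3)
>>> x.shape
(7, 7)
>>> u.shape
(7, 3)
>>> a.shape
(3, 2)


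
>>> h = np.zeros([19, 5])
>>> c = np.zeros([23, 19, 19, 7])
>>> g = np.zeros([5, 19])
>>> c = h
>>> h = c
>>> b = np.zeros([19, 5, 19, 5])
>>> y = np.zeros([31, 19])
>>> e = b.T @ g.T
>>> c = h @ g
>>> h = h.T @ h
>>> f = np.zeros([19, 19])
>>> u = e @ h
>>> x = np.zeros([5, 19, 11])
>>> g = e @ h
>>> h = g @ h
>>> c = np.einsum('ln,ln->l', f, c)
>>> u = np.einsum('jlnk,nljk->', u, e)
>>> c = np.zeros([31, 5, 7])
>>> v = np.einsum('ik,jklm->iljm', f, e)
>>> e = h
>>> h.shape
(5, 19, 5, 5)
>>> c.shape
(31, 5, 7)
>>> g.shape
(5, 19, 5, 5)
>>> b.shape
(19, 5, 19, 5)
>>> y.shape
(31, 19)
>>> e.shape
(5, 19, 5, 5)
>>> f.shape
(19, 19)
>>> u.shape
()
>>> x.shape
(5, 19, 11)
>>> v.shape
(19, 5, 5, 5)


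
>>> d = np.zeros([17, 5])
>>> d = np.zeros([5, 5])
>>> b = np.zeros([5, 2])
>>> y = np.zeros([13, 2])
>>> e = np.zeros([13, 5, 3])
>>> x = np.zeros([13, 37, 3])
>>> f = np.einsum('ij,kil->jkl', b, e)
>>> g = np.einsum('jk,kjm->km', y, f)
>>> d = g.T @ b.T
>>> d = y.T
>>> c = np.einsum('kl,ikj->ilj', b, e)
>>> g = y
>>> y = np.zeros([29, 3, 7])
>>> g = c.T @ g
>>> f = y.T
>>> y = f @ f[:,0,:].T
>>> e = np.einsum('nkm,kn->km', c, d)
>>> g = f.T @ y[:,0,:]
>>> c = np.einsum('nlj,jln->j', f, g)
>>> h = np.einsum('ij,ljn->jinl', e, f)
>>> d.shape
(2, 13)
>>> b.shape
(5, 2)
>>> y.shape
(7, 3, 7)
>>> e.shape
(2, 3)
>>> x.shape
(13, 37, 3)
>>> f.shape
(7, 3, 29)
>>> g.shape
(29, 3, 7)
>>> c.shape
(29,)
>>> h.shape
(3, 2, 29, 7)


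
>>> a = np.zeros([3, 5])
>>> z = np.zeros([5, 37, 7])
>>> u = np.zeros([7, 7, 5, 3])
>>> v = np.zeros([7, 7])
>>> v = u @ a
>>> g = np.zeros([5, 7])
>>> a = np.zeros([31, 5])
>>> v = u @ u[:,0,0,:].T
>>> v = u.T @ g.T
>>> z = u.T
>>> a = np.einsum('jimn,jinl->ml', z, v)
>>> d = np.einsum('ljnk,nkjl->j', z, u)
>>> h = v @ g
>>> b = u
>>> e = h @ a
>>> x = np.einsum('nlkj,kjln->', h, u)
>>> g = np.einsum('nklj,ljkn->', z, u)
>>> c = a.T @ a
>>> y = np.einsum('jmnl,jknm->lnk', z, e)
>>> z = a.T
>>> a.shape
(7, 5)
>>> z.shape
(5, 7)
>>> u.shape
(7, 7, 5, 3)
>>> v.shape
(3, 5, 7, 5)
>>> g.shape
()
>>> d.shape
(5,)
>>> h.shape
(3, 5, 7, 7)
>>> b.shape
(7, 7, 5, 3)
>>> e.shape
(3, 5, 7, 5)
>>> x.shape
()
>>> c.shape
(5, 5)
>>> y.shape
(7, 7, 5)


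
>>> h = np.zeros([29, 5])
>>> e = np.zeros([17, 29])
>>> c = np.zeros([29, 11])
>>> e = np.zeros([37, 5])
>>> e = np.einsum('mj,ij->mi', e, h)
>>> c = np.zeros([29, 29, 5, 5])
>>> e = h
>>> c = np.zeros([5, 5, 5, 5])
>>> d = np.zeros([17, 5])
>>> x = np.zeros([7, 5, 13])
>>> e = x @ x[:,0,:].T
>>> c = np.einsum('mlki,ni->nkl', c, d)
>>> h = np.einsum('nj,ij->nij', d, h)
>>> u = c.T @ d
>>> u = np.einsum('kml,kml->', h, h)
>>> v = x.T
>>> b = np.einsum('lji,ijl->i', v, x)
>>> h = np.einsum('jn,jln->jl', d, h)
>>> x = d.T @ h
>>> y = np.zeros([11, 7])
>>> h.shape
(17, 29)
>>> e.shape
(7, 5, 7)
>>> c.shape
(17, 5, 5)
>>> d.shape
(17, 5)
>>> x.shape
(5, 29)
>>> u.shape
()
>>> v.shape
(13, 5, 7)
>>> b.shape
(7,)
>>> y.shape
(11, 7)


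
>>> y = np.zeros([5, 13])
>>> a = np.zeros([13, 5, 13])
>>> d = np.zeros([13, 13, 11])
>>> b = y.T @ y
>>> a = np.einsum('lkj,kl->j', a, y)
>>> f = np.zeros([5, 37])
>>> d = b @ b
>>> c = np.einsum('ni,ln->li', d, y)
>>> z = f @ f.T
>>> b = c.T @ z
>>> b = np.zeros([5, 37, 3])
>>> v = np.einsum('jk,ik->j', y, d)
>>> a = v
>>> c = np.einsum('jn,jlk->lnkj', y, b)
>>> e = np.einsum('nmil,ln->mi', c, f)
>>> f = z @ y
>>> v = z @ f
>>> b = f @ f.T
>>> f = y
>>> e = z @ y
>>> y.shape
(5, 13)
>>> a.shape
(5,)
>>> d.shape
(13, 13)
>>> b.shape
(5, 5)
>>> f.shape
(5, 13)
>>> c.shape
(37, 13, 3, 5)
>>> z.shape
(5, 5)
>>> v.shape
(5, 13)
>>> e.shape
(5, 13)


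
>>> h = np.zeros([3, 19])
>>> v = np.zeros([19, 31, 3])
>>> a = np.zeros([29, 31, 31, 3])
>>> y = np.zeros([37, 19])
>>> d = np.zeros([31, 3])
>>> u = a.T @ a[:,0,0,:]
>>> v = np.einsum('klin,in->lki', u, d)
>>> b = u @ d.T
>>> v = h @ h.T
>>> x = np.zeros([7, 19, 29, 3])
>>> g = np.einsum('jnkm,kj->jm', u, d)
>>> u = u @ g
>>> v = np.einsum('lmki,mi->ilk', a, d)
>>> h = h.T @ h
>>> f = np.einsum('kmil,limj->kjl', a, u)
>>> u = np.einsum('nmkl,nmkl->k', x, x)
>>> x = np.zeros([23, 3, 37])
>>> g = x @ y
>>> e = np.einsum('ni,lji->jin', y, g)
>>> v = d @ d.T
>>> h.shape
(19, 19)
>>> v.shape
(31, 31)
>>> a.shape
(29, 31, 31, 3)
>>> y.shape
(37, 19)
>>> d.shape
(31, 3)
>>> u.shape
(29,)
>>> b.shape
(3, 31, 31, 31)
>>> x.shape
(23, 3, 37)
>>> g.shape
(23, 3, 19)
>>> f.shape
(29, 3, 3)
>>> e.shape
(3, 19, 37)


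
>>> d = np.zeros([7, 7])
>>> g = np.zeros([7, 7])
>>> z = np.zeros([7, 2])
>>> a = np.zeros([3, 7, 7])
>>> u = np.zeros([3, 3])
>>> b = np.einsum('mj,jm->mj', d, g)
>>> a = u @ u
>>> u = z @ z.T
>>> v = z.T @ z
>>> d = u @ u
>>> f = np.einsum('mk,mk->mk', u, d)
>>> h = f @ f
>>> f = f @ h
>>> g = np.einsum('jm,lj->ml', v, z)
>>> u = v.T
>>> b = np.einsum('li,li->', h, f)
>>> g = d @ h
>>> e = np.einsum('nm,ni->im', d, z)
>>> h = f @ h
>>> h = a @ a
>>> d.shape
(7, 7)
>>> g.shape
(7, 7)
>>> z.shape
(7, 2)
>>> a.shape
(3, 3)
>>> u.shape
(2, 2)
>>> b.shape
()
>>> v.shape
(2, 2)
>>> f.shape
(7, 7)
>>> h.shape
(3, 3)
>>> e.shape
(2, 7)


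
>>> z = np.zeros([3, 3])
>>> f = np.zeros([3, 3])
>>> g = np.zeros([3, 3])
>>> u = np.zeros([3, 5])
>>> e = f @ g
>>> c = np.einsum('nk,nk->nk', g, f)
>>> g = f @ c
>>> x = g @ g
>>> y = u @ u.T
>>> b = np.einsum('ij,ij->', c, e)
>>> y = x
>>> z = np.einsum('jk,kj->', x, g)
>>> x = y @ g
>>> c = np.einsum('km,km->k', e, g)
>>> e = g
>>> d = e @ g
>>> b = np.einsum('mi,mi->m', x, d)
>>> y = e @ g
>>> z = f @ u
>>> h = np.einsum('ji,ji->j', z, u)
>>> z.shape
(3, 5)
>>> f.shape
(3, 3)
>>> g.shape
(3, 3)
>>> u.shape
(3, 5)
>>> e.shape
(3, 3)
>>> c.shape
(3,)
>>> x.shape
(3, 3)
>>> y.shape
(3, 3)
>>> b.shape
(3,)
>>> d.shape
(3, 3)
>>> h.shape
(3,)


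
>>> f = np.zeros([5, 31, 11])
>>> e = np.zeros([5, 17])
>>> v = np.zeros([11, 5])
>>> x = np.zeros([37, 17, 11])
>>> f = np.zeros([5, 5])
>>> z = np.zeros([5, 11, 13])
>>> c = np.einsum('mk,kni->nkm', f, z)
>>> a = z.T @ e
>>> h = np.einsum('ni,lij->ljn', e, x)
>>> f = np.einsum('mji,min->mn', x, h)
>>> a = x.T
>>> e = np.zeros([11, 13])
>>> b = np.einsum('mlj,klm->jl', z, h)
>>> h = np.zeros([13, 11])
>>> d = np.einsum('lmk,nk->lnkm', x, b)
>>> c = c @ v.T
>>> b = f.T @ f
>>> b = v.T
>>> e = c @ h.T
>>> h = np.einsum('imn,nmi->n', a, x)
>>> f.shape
(37, 5)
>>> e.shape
(11, 5, 13)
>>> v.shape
(11, 5)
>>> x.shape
(37, 17, 11)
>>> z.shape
(5, 11, 13)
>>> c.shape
(11, 5, 11)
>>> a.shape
(11, 17, 37)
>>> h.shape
(37,)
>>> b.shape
(5, 11)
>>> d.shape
(37, 13, 11, 17)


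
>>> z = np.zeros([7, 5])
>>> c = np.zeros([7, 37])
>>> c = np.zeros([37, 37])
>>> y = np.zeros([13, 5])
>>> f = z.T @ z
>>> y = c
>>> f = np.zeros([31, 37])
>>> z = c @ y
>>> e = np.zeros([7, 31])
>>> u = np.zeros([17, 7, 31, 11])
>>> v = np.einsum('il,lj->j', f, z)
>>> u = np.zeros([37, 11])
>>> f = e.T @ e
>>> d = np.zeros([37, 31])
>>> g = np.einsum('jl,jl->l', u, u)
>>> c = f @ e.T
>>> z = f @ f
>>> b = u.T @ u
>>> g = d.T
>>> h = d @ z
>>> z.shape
(31, 31)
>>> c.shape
(31, 7)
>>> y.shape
(37, 37)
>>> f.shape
(31, 31)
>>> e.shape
(7, 31)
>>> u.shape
(37, 11)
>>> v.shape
(37,)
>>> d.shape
(37, 31)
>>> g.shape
(31, 37)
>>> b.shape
(11, 11)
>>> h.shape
(37, 31)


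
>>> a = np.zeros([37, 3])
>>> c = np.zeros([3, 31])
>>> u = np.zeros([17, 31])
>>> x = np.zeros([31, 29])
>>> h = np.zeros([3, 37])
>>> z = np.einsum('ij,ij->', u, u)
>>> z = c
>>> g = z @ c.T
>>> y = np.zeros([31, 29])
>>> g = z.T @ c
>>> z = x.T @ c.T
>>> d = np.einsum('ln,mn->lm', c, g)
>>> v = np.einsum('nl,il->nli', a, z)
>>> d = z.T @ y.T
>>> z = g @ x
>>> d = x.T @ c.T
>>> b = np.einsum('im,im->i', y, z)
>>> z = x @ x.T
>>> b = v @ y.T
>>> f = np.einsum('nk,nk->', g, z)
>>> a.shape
(37, 3)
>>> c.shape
(3, 31)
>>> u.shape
(17, 31)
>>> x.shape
(31, 29)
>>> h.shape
(3, 37)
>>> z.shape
(31, 31)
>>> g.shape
(31, 31)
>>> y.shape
(31, 29)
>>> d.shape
(29, 3)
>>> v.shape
(37, 3, 29)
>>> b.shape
(37, 3, 31)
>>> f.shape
()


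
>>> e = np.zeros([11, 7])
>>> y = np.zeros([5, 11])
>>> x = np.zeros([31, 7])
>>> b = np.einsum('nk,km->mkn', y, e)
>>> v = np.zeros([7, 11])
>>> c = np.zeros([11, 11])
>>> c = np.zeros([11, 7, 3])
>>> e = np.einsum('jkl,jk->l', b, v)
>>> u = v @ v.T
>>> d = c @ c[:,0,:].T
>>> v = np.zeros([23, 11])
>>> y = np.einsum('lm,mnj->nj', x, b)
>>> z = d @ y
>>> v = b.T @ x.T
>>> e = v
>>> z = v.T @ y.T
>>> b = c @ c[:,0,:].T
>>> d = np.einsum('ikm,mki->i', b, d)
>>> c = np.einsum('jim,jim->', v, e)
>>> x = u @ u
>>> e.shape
(5, 11, 31)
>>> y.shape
(11, 5)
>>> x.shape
(7, 7)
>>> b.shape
(11, 7, 11)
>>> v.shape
(5, 11, 31)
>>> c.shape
()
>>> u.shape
(7, 7)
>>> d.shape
(11,)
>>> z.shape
(31, 11, 11)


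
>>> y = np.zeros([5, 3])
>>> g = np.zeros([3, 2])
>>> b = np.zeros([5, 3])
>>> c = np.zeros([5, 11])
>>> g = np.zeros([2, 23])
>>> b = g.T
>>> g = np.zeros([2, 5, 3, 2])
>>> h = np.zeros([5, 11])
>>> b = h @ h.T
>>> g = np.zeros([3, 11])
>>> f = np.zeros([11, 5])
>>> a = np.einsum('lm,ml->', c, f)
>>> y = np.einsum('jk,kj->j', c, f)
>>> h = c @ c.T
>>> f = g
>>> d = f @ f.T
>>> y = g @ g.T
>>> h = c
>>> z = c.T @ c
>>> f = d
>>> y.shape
(3, 3)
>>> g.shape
(3, 11)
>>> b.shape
(5, 5)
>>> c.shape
(5, 11)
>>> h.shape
(5, 11)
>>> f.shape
(3, 3)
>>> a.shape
()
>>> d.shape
(3, 3)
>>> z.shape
(11, 11)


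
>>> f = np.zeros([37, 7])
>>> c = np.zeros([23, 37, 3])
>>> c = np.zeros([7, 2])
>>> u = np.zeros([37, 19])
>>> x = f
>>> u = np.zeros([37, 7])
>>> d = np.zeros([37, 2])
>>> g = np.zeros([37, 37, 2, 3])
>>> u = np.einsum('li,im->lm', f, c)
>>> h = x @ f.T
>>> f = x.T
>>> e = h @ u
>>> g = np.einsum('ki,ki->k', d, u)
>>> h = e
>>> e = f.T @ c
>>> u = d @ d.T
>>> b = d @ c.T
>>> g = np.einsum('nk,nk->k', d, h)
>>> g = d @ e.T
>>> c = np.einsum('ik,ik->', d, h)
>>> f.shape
(7, 37)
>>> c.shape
()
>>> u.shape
(37, 37)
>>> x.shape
(37, 7)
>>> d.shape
(37, 2)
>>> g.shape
(37, 37)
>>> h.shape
(37, 2)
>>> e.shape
(37, 2)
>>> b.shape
(37, 7)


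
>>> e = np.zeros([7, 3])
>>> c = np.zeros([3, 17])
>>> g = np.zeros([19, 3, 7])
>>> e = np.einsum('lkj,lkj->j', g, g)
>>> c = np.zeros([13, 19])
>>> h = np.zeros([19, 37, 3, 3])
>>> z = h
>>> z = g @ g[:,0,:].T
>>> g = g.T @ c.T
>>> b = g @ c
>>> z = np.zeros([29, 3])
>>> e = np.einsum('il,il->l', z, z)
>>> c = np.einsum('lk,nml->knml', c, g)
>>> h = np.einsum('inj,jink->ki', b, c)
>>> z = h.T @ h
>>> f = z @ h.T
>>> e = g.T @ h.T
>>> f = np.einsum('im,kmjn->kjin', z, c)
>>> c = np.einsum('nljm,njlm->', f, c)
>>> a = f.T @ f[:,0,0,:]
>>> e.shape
(13, 3, 13)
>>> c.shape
()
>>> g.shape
(7, 3, 13)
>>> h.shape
(13, 7)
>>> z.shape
(7, 7)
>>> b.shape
(7, 3, 19)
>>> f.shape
(19, 3, 7, 13)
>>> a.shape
(13, 7, 3, 13)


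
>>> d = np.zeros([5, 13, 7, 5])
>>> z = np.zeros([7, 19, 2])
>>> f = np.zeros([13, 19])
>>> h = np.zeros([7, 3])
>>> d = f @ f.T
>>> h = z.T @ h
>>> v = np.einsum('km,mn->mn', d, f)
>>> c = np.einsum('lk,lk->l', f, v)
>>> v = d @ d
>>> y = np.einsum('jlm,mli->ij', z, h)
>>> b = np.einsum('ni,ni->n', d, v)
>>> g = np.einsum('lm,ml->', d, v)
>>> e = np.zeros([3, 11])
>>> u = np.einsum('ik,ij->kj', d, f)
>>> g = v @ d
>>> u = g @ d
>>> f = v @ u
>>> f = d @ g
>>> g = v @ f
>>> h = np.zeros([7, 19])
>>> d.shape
(13, 13)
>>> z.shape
(7, 19, 2)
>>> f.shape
(13, 13)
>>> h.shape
(7, 19)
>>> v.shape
(13, 13)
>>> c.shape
(13,)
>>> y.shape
(3, 7)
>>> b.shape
(13,)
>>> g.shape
(13, 13)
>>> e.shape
(3, 11)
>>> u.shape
(13, 13)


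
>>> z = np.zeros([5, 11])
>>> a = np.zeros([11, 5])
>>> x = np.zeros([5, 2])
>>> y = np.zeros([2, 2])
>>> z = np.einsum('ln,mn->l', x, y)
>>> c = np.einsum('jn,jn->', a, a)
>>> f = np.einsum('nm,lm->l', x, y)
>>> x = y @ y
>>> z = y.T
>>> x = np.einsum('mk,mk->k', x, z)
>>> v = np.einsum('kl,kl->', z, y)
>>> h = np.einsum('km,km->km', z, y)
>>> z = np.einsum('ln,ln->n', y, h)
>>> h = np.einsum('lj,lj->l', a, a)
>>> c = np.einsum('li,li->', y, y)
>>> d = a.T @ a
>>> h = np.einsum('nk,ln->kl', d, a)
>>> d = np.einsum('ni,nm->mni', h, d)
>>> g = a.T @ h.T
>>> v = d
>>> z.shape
(2,)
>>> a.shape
(11, 5)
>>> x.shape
(2,)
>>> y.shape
(2, 2)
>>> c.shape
()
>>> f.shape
(2,)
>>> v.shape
(5, 5, 11)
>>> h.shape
(5, 11)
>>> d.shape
(5, 5, 11)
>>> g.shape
(5, 5)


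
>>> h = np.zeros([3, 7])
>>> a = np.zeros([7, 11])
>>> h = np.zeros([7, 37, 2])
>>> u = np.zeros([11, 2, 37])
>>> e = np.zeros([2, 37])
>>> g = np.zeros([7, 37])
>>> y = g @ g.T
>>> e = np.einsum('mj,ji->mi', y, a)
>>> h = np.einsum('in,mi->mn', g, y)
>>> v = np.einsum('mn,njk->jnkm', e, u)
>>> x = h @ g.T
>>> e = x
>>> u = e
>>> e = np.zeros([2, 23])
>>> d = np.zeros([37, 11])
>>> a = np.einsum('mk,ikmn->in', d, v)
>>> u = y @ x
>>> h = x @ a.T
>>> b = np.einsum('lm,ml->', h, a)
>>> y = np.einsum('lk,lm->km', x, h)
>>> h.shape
(7, 2)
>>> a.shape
(2, 7)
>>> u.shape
(7, 7)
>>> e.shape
(2, 23)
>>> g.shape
(7, 37)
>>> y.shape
(7, 2)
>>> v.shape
(2, 11, 37, 7)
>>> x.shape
(7, 7)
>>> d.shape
(37, 11)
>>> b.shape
()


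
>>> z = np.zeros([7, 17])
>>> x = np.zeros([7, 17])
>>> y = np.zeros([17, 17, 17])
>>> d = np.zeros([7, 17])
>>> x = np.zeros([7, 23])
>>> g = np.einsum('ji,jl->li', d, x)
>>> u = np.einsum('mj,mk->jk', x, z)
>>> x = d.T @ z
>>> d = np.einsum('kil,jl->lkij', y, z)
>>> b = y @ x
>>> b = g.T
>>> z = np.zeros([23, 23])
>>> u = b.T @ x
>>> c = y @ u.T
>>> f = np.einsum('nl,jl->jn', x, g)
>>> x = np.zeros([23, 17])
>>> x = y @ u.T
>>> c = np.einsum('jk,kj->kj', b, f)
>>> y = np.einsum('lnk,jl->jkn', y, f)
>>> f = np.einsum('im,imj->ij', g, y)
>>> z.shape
(23, 23)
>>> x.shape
(17, 17, 23)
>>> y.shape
(23, 17, 17)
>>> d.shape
(17, 17, 17, 7)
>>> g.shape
(23, 17)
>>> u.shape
(23, 17)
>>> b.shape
(17, 23)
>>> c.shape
(23, 17)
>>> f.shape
(23, 17)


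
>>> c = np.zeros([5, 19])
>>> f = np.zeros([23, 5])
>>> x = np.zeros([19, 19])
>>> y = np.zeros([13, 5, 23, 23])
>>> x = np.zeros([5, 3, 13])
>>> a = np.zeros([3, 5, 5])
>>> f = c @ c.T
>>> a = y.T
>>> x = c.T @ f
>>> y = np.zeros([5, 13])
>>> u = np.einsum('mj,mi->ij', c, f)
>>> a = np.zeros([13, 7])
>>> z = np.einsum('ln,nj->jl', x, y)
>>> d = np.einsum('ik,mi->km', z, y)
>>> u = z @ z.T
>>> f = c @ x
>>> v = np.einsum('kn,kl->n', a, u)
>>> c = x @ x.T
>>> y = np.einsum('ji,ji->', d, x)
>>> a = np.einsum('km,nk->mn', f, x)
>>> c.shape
(19, 19)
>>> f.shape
(5, 5)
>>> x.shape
(19, 5)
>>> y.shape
()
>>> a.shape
(5, 19)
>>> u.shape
(13, 13)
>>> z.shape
(13, 19)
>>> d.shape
(19, 5)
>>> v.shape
(7,)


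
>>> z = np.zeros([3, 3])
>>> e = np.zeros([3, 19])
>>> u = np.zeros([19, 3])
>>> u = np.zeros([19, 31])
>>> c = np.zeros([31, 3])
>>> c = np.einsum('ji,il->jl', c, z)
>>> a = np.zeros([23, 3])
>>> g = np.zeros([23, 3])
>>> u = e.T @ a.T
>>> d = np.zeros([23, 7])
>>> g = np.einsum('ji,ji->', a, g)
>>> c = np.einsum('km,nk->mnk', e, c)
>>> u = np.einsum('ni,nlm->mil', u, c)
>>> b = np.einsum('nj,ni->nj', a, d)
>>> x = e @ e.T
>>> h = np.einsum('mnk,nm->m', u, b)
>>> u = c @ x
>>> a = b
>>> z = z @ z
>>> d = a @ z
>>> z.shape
(3, 3)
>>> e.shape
(3, 19)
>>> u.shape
(19, 31, 3)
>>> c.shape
(19, 31, 3)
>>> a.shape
(23, 3)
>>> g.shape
()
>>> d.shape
(23, 3)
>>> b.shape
(23, 3)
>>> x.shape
(3, 3)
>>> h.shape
(3,)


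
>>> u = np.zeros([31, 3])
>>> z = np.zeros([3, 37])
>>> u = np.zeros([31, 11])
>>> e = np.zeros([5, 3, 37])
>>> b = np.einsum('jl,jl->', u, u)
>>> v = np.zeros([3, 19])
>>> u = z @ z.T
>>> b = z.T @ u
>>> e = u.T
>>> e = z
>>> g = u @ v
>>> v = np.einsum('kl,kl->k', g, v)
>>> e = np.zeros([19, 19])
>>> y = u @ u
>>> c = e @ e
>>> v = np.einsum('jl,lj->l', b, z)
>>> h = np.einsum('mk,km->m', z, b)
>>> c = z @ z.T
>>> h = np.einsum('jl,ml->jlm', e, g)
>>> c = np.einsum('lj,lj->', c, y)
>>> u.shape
(3, 3)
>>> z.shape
(3, 37)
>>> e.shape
(19, 19)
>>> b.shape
(37, 3)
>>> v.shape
(3,)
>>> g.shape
(3, 19)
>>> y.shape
(3, 3)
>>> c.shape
()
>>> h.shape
(19, 19, 3)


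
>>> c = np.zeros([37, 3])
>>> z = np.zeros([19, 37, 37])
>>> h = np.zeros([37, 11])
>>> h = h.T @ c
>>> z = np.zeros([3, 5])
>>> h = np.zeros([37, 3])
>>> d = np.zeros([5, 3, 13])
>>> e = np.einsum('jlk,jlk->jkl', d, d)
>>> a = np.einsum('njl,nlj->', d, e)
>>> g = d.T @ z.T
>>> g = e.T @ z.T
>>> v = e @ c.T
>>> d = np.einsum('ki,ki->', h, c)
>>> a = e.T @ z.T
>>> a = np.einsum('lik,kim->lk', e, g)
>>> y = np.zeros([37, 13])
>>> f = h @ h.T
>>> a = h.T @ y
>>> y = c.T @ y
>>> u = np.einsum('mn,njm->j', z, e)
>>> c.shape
(37, 3)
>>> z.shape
(3, 5)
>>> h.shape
(37, 3)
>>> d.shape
()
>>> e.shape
(5, 13, 3)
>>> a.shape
(3, 13)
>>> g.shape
(3, 13, 3)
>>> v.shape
(5, 13, 37)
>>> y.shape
(3, 13)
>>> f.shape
(37, 37)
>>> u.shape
(13,)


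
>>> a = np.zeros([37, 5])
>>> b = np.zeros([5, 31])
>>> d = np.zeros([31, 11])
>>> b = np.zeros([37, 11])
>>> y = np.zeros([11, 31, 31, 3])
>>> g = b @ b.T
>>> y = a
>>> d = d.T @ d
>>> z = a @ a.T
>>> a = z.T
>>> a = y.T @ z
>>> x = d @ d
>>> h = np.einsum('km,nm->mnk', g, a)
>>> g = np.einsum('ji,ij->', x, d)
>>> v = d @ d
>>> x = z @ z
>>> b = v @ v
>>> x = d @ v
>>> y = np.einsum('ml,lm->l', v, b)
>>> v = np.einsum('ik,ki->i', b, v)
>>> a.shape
(5, 37)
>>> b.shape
(11, 11)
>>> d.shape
(11, 11)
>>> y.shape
(11,)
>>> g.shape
()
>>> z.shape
(37, 37)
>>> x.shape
(11, 11)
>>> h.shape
(37, 5, 37)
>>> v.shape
(11,)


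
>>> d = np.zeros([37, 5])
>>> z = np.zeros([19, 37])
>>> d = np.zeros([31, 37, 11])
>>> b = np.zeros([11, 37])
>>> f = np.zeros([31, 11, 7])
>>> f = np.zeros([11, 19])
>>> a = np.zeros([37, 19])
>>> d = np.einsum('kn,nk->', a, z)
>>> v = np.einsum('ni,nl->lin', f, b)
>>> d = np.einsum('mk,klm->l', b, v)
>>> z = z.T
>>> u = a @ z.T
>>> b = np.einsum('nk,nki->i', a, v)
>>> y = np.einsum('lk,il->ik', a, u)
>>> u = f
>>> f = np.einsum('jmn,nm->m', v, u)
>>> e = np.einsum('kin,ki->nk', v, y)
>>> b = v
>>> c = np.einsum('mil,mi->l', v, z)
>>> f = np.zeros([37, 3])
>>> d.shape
(19,)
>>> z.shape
(37, 19)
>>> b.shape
(37, 19, 11)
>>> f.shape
(37, 3)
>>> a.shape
(37, 19)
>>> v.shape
(37, 19, 11)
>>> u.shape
(11, 19)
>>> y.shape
(37, 19)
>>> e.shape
(11, 37)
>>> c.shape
(11,)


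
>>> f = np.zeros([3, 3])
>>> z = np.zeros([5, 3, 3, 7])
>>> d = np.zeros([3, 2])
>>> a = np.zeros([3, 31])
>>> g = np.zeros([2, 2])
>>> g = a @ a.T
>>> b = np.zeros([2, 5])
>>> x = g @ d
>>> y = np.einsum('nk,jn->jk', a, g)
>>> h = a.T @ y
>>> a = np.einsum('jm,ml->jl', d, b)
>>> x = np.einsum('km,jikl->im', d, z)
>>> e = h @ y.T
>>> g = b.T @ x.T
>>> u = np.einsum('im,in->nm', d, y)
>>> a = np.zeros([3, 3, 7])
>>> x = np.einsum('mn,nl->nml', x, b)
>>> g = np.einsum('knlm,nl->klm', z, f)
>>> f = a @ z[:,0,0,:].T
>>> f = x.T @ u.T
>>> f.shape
(5, 3, 31)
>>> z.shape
(5, 3, 3, 7)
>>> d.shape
(3, 2)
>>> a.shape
(3, 3, 7)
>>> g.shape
(5, 3, 7)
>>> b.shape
(2, 5)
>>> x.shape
(2, 3, 5)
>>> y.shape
(3, 31)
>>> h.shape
(31, 31)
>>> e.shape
(31, 3)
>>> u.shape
(31, 2)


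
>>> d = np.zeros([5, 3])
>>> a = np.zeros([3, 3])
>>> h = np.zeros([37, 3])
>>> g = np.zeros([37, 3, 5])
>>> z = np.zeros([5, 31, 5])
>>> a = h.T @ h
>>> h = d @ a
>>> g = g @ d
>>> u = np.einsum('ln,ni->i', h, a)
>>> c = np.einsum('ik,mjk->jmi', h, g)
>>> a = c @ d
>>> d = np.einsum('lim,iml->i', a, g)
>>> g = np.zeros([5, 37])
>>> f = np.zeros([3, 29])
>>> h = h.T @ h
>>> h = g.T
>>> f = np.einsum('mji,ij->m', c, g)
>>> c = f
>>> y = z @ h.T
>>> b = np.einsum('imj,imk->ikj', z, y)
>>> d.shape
(37,)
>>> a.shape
(3, 37, 3)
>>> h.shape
(37, 5)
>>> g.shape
(5, 37)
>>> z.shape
(5, 31, 5)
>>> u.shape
(3,)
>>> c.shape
(3,)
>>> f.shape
(3,)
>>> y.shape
(5, 31, 37)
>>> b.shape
(5, 37, 5)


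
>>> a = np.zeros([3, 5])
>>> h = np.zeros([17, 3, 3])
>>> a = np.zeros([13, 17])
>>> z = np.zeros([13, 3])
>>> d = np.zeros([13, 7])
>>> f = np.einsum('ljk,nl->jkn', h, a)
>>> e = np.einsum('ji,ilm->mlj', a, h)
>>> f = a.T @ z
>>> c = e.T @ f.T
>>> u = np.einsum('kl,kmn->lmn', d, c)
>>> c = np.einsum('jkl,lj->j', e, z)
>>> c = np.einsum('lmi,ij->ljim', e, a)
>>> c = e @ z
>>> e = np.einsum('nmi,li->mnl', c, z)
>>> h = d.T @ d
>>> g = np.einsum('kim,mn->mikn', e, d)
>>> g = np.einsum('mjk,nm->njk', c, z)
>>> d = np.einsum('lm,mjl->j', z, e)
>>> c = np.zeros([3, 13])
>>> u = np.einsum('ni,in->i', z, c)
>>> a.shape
(13, 17)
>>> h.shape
(7, 7)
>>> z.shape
(13, 3)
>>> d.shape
(3,)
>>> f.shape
(17, 3)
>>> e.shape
(3, 3, 13)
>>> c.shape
(3, 13)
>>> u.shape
(3,)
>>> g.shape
(13, 3, 3)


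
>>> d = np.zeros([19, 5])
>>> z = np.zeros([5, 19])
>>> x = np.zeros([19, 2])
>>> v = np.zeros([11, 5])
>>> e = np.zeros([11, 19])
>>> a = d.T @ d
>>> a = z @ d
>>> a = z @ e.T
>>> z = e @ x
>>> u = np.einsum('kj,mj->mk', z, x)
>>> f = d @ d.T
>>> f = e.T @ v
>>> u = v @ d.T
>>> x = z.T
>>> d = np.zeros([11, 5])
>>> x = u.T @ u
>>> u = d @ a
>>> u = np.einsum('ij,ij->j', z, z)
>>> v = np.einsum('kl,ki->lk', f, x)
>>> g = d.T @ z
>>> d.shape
(11, 5)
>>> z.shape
(11, 2)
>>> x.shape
(19, 19)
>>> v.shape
(5, 19)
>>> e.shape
(11, 19)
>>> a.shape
(5, 11)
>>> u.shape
(2,)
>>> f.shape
(19, 5)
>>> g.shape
(5, 2)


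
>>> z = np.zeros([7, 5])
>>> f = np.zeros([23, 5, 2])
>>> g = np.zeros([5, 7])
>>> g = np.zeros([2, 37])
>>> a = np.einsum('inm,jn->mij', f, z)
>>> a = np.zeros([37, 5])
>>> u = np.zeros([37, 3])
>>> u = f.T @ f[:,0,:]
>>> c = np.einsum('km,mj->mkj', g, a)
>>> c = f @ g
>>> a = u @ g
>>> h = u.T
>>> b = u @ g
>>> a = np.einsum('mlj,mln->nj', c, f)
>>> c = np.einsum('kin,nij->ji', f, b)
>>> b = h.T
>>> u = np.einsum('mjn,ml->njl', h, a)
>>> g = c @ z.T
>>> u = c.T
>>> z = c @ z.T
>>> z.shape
(37, 7)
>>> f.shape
(23, 5, 2)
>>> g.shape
(37, 7)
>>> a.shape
(2, 37)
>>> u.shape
(5, 37)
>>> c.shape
(37, 5)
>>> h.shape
(2, 5, 2)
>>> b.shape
(2, 5, 2)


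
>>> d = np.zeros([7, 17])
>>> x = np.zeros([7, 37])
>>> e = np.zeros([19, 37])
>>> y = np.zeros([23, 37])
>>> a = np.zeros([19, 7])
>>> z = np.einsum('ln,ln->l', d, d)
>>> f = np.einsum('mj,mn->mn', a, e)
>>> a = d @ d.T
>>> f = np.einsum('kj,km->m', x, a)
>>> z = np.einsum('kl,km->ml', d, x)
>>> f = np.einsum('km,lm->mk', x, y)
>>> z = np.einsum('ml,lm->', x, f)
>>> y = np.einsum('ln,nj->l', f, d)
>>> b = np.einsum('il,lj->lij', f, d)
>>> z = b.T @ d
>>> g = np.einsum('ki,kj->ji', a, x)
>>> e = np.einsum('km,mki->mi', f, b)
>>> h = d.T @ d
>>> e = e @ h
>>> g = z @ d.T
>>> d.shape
(7, 17)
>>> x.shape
(7, 37)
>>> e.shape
(7, 17)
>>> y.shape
(37,)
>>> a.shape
(7, 7)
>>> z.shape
(17, 37, 17)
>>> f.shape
(37, 7)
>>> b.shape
(7, 37, 17)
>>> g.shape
(17, 37, 7)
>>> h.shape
(17, 17)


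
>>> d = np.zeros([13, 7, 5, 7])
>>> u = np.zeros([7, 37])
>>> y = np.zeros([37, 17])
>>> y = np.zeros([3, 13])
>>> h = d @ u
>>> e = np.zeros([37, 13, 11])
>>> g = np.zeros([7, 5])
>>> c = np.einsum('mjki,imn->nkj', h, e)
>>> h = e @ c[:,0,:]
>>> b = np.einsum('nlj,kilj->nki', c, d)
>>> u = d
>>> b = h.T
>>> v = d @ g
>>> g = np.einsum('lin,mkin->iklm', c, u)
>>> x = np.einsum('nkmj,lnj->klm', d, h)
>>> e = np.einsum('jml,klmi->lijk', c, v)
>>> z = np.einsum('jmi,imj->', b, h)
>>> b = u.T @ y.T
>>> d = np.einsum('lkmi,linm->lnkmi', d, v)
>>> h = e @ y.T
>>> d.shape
(13, 5, 7, 5, 7)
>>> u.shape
(13, 7, 5, 7)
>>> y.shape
(3, 13)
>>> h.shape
(7, 5, 11, 3)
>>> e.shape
(7, 5, 11, 13)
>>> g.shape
(5, 7, 11, 13)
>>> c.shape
(11, 5, 7)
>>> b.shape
(7, 5, 7, 3)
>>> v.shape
(13, 7, 5, 5)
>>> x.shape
(7, 37, 5)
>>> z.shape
()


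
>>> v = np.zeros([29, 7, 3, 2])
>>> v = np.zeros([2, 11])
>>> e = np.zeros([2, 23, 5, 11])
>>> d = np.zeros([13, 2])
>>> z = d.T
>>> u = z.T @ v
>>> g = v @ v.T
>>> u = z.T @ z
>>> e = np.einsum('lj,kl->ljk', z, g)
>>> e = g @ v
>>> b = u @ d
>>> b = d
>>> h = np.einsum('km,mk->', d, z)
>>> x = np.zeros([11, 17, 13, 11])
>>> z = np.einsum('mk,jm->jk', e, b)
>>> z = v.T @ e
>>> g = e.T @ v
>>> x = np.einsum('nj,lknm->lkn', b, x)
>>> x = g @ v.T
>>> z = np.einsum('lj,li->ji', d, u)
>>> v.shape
(2, 11)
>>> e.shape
(2, 11)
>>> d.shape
(13, 2)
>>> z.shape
(2, 13)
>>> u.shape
(13, 13)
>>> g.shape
(11, 11)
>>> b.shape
(13, 2)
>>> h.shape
()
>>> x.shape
(11, 2)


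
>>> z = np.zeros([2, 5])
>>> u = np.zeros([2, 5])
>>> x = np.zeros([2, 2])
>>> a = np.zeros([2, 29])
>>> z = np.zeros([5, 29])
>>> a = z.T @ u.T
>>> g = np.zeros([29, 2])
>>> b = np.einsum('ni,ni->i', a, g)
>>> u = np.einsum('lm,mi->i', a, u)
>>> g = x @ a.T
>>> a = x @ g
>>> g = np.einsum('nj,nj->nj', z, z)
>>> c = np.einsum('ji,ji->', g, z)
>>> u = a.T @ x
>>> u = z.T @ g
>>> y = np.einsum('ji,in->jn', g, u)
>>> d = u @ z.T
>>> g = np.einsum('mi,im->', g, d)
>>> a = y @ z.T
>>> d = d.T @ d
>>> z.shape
(5, 29)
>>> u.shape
(29, 29)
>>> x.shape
(2, 2)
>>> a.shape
(5, 5)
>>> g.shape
()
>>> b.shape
(2,)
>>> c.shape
()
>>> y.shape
(5, 29)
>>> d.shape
(5, 5)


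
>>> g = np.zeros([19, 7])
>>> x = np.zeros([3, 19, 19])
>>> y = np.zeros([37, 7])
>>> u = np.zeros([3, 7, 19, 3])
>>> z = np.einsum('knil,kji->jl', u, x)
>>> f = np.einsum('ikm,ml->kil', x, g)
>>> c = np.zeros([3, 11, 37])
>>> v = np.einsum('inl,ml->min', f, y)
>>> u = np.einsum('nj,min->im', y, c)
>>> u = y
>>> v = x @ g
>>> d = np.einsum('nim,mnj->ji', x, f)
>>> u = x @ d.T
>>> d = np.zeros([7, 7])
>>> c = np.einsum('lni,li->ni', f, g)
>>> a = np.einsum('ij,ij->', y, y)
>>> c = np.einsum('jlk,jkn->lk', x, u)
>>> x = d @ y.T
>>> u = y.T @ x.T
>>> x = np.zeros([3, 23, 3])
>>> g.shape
(19, 7)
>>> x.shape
(3, 23, 3)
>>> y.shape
(37, 7)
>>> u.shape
(7, 7)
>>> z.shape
(19, 3)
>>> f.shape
(19, 3, 7)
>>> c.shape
(19, 19)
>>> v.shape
(3, 19, 7)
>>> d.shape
(7, 7)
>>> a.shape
()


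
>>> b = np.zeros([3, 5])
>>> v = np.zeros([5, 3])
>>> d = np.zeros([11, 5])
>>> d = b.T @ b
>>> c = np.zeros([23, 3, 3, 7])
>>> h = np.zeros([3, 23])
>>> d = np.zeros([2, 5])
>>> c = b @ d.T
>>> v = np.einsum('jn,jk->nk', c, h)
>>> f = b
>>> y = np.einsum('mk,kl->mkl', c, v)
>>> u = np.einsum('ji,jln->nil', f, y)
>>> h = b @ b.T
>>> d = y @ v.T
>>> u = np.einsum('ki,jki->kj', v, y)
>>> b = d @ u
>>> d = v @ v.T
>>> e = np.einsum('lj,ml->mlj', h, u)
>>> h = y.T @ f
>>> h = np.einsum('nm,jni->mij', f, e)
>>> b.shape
(3, 2, 3)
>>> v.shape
(2, 23)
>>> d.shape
(2, 2)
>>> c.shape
(3, 2)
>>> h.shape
(5, 3, 2)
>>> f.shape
(3, 5)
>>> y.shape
(3, 2, 23)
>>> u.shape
(2, 3)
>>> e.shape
(2, 3, 3)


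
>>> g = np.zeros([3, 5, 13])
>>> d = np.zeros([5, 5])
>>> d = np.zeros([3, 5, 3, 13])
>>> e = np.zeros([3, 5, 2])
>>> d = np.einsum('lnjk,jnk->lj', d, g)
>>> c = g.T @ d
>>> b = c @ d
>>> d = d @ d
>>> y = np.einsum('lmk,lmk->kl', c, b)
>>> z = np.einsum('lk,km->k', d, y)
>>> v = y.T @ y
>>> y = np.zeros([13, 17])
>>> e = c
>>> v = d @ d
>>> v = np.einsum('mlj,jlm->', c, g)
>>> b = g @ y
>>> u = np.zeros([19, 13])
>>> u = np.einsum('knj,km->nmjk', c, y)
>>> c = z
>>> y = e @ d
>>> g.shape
(3, 5, 13)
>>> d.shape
(3, 3)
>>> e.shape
(13, 5, 3)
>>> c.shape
(3,)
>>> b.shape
(3, 5, 17)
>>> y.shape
(13, 5, 3)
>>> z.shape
(3,)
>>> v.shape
()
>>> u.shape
(5, 17, 3, 13)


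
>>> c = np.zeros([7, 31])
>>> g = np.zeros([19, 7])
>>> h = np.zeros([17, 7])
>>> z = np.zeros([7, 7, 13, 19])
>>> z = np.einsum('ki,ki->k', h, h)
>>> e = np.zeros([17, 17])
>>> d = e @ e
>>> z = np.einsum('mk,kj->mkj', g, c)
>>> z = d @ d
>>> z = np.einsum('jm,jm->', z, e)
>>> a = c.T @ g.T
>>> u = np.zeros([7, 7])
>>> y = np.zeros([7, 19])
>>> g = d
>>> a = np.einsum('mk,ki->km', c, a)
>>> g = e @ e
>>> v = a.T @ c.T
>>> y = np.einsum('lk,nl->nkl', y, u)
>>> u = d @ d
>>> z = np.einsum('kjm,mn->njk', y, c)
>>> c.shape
(7, 31)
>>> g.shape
(17, 17)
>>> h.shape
(17, 7)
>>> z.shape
(31, 19, 7)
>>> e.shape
(17, 17)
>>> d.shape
(17, 17)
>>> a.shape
(31, 7)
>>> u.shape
(17, 17)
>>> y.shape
(7, 19, 7)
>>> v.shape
(7, 7)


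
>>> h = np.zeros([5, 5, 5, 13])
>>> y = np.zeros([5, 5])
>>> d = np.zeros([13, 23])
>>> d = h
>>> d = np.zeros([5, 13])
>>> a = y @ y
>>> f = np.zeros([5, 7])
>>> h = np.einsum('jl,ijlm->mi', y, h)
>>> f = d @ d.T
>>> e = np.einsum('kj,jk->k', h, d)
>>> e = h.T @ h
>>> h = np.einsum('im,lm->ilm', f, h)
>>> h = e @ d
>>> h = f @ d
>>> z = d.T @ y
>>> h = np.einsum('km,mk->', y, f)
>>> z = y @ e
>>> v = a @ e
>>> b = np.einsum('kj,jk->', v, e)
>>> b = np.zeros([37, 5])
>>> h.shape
()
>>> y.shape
(5, 5)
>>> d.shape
(5, 13)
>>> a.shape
(5, 5)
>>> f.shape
(5, 5)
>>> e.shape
(5, 5)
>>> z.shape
(5, 5)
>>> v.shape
(5, 5)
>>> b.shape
(37, 5)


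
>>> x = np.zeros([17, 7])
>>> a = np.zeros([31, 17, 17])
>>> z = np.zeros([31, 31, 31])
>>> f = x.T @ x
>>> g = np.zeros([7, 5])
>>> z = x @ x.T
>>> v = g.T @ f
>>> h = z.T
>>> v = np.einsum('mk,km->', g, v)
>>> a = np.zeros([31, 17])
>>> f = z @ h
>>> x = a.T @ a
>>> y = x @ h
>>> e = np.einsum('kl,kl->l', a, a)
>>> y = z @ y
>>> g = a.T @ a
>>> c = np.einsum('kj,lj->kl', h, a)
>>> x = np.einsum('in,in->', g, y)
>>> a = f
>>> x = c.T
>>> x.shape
(31, 17)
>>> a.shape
(17, 17)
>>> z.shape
(17, 17)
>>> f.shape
(17, 17)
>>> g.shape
(17, 17)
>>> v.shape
()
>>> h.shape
(17, 17)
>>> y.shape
(17, 17)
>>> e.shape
(17,)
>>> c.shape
(17, 31)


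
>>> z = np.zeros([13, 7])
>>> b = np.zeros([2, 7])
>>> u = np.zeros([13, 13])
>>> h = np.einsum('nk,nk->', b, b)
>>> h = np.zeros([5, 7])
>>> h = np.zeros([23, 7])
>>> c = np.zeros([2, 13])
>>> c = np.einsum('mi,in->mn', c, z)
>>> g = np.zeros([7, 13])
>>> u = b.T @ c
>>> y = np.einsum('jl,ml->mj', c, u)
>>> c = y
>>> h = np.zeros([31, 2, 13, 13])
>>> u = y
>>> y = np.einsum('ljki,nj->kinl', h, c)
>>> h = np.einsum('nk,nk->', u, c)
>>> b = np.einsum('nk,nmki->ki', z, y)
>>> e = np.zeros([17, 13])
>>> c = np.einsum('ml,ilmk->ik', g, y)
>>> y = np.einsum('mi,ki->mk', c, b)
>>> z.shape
(13, 7)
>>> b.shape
(7, 31)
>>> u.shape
(7, 2)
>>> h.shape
()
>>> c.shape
(13, 31)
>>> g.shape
(7, 13)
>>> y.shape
(13, 7)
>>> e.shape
(17, 13)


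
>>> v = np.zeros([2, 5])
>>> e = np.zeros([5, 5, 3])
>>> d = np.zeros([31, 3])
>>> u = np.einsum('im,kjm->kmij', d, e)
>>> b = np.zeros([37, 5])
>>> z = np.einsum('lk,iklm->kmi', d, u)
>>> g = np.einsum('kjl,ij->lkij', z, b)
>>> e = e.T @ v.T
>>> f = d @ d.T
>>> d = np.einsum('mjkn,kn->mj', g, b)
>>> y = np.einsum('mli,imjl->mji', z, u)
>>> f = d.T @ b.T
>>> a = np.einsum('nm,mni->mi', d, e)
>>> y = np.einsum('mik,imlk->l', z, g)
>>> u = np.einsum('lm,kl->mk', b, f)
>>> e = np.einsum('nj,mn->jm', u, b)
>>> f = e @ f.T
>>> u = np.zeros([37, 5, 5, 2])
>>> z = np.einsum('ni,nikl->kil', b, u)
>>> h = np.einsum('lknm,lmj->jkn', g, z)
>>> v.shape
(2, 5)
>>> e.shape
(3, 37)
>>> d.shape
(5, 3)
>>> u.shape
(37, 5, 5, 2)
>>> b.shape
(37, 5)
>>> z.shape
(5, 5, 2)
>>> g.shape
(5, 3, 37, 5)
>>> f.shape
(3, 3)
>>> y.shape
(37,)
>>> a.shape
(3, 2)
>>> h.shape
(2, 3, 37)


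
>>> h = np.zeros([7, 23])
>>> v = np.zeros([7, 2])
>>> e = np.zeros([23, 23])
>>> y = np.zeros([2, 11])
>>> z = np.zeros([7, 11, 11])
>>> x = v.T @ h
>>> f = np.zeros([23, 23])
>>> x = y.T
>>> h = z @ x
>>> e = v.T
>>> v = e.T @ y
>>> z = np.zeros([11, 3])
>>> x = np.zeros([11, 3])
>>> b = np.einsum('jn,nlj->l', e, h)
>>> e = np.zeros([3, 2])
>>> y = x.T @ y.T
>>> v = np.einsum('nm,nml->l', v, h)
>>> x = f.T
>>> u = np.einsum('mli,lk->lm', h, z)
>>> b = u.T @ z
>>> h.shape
(7, 11, 2)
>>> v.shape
(2,)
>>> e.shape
(3, 2)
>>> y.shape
(3, 2)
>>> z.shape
(11, 3)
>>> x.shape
(23, 23)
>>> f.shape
(23, 23)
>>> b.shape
(7, 3)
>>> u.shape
(11, 7)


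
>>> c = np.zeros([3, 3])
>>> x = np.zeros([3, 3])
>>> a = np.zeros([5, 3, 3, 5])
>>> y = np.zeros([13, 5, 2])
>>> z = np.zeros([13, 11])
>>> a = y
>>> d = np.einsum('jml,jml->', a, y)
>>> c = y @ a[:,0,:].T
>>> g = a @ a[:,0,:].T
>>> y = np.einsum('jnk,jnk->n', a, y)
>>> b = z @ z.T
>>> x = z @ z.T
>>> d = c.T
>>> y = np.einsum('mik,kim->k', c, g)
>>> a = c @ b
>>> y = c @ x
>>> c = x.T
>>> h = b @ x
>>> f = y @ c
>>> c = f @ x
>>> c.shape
(13, 5, 13)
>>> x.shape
(13, 13)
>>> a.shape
(13, 5, 13)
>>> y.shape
(13, 5, 13)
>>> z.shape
(13, 11)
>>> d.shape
(13, 5, 13)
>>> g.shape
(13, 5, 13)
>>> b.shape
(13, 13)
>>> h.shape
(13, 13)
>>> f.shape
(13, 5, 13)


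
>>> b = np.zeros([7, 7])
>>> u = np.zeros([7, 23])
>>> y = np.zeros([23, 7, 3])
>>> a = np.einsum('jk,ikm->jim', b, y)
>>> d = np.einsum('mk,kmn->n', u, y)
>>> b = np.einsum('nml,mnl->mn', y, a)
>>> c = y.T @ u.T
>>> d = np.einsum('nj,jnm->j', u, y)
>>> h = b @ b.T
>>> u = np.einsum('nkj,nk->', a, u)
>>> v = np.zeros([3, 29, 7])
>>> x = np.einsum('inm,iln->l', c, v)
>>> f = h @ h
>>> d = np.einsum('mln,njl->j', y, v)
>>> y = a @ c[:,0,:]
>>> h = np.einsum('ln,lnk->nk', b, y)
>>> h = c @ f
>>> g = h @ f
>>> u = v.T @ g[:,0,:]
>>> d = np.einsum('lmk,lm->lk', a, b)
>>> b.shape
(7, 23)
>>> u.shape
(7, 29, 7)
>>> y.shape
(7, 23, 7)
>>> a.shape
(7, 23, 3)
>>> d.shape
(7, 3)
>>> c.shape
(3, 7, 7)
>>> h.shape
(3, 7, 7)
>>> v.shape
(3, 29, 7)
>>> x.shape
(29,)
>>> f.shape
(7, 7)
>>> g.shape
(3, 7, 7)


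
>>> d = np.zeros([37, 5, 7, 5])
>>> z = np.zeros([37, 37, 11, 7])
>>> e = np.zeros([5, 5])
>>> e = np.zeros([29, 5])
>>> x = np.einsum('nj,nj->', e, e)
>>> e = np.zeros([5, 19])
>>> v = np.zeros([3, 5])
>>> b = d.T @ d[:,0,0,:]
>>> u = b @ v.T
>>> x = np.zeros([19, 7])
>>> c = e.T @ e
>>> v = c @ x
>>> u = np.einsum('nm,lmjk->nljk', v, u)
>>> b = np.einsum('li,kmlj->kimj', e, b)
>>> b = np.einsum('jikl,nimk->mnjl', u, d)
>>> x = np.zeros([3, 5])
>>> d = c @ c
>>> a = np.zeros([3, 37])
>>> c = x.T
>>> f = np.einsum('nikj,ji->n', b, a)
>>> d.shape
(19, 19)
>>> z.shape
(37, 37, 11, 7)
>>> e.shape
(5, 19)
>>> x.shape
(3, 5)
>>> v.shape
(19, 7)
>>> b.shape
(7, 37, 19, 3)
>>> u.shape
(19, 5, 5, 3)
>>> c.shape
(5, 3)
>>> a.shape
(3, 37)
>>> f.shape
(7,)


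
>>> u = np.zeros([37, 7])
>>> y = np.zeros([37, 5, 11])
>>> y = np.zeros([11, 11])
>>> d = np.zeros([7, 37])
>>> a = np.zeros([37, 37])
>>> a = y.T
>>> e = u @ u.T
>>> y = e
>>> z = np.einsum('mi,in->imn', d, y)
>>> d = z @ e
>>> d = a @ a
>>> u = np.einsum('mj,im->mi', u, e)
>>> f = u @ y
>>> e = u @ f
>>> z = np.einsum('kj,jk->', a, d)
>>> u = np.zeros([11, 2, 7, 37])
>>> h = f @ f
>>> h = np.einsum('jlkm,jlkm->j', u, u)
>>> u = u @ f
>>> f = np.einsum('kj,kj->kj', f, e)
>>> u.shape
(11, 2, 7, 37)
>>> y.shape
(37, 37)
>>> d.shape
(11, 11)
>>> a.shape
(11, 11)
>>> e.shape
(37, 37)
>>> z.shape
()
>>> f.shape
(37, 37)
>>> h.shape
(11,)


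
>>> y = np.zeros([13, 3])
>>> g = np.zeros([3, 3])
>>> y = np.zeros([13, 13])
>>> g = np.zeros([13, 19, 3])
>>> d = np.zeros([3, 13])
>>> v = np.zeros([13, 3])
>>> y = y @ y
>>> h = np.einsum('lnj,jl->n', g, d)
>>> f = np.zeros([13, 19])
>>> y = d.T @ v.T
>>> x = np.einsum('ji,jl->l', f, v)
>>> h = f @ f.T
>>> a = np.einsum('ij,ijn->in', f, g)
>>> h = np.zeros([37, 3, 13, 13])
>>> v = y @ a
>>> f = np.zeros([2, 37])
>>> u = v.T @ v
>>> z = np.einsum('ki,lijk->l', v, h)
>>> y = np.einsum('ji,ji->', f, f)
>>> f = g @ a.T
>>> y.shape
()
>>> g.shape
(13, 19, 3)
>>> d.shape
(3, 13)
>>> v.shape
(13, 3)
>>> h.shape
(37, 3, 13, 13)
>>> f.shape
(13, 19, 13)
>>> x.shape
(3,)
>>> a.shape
(13, 3)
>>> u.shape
(3, 3)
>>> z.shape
(37,)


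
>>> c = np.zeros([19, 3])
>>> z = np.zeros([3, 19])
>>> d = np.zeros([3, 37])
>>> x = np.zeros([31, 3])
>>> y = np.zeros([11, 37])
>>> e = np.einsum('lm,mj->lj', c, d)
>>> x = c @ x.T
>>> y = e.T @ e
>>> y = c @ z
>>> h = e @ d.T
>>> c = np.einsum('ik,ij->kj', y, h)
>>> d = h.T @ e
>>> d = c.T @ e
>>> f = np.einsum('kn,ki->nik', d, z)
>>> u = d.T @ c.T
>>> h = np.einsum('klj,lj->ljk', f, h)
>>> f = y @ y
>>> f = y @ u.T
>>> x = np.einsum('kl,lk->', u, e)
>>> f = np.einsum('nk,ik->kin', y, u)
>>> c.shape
(19, 3)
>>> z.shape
(3, 19)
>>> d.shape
(3, 37)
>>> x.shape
()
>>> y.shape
(19, 19)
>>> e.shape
(19, 37)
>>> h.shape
(19, 3, 37)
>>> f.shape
(19, 37, 19)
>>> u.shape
(37, 19)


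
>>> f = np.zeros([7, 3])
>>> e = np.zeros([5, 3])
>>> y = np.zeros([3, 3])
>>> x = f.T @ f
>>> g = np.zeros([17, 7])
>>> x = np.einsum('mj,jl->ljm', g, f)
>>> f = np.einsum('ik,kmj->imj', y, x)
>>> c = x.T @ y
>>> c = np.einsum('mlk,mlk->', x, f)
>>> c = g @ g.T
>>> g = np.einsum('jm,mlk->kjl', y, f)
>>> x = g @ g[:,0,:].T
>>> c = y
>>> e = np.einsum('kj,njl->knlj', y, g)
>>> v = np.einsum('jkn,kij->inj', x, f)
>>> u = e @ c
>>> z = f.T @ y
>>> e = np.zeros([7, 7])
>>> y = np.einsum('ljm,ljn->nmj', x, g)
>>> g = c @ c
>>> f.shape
(3, 7, 17)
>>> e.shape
(7, 7)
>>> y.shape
(7, 17, 3)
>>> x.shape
(17, 3, 17)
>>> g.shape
(3, 3)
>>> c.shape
(3, 3)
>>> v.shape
(7, 17, 17)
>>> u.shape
(3, 17, 7, 3)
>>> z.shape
(17, 7, 3)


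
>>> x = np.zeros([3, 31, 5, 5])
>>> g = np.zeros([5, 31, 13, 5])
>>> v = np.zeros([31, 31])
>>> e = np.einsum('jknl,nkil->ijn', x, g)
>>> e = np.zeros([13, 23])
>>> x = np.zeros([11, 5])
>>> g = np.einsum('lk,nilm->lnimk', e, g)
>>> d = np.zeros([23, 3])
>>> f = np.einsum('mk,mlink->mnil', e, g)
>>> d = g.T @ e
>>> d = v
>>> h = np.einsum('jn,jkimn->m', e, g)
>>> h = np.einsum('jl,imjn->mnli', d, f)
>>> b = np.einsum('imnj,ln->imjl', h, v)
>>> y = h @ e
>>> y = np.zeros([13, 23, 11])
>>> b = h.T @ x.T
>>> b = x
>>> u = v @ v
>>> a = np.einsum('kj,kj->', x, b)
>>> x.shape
(11, 5)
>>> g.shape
(13, 5, 31, 5, 23)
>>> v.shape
(31, 31)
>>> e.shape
(13, 23)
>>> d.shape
(31, 31)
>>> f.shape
(13, 5, 31, 5)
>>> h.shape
(5, 5, 31, 13)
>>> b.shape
(11, 5)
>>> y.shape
(13, 23, 11)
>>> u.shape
(31, 31)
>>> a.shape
()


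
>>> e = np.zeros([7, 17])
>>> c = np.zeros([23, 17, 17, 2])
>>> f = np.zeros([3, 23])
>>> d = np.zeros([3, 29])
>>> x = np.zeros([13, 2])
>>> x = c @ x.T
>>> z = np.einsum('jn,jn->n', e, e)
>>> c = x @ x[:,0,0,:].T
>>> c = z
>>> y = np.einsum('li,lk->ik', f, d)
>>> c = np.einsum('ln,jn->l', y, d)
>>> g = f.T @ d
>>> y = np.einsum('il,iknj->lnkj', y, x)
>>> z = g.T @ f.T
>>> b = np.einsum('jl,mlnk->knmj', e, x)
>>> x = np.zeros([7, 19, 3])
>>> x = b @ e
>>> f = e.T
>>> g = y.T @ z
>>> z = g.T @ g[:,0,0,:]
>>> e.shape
(7, 17)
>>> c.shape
(23,)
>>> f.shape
(17, 7)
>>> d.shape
(3, 29)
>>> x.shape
(13, 17, 23, 17)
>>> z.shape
(3, 17, 17, 3)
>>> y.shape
(29, 17, 17, 13)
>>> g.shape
(13, 17, 17, 3)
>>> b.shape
(13, 17, 23, 7)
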